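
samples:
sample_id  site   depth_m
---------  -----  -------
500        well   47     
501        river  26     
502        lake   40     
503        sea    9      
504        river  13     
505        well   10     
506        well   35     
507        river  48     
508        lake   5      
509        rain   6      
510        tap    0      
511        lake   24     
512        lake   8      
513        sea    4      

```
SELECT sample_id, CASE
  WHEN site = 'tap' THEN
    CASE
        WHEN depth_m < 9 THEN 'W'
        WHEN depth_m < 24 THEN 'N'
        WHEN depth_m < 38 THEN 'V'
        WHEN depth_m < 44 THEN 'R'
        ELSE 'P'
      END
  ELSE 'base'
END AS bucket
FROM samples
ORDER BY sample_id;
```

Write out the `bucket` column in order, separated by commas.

sample_id=500: site='well' → outer ELSE → base
sample_id=501: site='river' → outer ELSE → base
sample_id=502: site='lake' → outer ELSE → base
sample_id=503: site='sea' → outer ELSE → base
sample_id=504: site='river' → outer ELSE → base
sample_id=505: site='well' → outer ELSE → base
sample_id=506: site='well' → outer ELSE → base
sample_id=507: site='river' → outer ELSE → base
sample_id=508: site='lake' → outer ELSE → base
sample_id=509: site='rain' → outer ELSE → base
sample_id=510: site='tap' → inner[depth_m < 9] → W
sample_id=511: site='lake' → outer ELSE → base
sample_id=512: site='lake' → outer ELSE → base
sample_id=513: site='sea' → outer ELSE → base

base, base, base, base, base, base, base, base, base, base, W, base, base, base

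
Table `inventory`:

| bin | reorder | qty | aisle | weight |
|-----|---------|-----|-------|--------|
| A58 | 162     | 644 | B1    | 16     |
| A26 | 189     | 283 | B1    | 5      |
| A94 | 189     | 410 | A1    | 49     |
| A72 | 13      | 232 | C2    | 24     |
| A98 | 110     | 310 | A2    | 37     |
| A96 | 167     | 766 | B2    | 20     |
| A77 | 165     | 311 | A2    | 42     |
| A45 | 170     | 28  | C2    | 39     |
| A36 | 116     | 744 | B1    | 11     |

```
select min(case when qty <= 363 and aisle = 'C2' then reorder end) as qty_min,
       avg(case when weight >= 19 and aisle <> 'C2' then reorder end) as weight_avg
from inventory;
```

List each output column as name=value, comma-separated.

[qty_min: qty <= 363 and aisle = 'C2']
bin=A58: ✗
bin=A26: ✗
bin=A94: ✗
bin=A72: ✓ → 13
bin=A98: ✗
bin=A96: ✗
bin=A77: ✗
bin=A45: ✓ → 170
bin=A36: ✗
qty_min = MIN(13, 170) = 13
—
[weight_avg: weight >= 19 and aisle <> 'C2']
bin=A58: ✗
bin=A26: ✗
bin=A94: ✓ → 189
bin=A72: ✗
bin=A98: ✓ → 110
bin=A96: ✓ → 167
bin=A77: ✓ → 165
bin=A45: ✗
bin=A36: ✗
weight_avg = (189 + 110 + 167 + 165) / 4 = 157.75

qty_min=13, weight_avg=157.75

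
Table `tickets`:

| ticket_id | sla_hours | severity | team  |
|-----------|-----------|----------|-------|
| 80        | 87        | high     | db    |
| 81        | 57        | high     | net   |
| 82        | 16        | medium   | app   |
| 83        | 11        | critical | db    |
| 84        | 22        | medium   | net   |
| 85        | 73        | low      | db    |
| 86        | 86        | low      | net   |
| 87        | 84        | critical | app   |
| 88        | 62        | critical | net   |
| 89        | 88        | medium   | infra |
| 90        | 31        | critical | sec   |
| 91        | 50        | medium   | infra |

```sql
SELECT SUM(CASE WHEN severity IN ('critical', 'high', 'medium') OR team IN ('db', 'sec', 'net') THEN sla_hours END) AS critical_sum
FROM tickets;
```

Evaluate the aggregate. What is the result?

ticket_id=80: ✓ → 87
ticket_id=81: ✓ → 57
ticket_id=82: ✓ → 16
ticket_id=83: ✓ → 11
ticket_id=84: ✓ → 22
ticket_id=85: ✓ → 73
ticket_id=86: ✓ → 86
ticket_id=87: ✓ → 84
ticket_id=88: ✓ → 62
ticket_id=89: ✓ → 88
ticket_id=90: ✓ → 31
ticket_id=91: ✓ → 50
critical_sum = 87 + 57 + 16 + 11 + 22 + 73 + 86 + 84 + 62 + 88 + 31 + 50 = 667

667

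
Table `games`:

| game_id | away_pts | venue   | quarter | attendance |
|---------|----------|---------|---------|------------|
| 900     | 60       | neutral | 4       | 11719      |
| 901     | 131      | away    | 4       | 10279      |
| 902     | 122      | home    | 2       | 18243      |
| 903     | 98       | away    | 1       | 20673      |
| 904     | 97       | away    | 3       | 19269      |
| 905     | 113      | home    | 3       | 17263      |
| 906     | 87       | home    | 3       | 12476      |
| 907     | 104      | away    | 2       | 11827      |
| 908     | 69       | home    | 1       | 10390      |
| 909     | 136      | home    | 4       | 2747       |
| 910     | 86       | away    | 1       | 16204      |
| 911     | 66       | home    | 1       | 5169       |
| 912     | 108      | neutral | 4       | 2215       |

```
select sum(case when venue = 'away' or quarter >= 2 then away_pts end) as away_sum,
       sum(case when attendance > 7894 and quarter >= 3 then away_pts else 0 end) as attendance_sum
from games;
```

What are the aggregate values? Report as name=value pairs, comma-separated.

away_sum=1142, attendance_sum=488

[away_sum: venue = 'away' or quarter >= 2]
game_id=900: ✓ → 60
game_id=901: ✓ → 131
game_id=902: ✓ → 122
game_id=903: ✓ → 98
game_id=904: ✓ → 97
game_id=905: ✓ → 113
game_id=906: ✓ → 87
game_id=907: ✓ → 104
game_id=908: ✗
game_id=909: ✓ → 136
game_id=910: ✓ → 86
game_id=911: ✗
game_id=912: ✓ → 108
away_sum = 60 + 131 + 122 + 98 + 97 + 113 + 87 + 104 + 136 + 86 + 108 = 1142
—
[attendance_sum: attendance > 7894 and quarter >= 3]
game_id=900: ✓ → 60
game_id=901: ✓ → 131
game_id=902: ✗
game_id=903: ✗
game_id=904: ✓ → 97
game_id=905: ✓ → 113
game_id=906: ✓ → 87
game_id=907: ✗
game_id=908: ✗
game_id=909: ✗
game_id=910: ✗
game_id=911: ✗
game_id=912: ✗
attendance_sum = 60 + 131 + 97 + 113 + 87 = 488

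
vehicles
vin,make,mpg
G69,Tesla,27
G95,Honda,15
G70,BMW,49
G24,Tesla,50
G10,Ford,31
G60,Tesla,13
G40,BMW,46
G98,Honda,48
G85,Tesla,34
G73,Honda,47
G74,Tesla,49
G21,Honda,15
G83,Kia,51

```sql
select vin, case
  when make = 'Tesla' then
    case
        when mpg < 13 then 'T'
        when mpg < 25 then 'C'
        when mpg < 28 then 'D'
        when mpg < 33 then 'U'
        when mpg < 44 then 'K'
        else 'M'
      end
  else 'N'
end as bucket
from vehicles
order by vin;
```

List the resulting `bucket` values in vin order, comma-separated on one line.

N, N, M, N, C, D, N, N, M, N, K, N, N

vin=G10: make='Ford' → outer ELSE → N
vin=G21: make='Honda' → outer ELSE → N
vin=G24: make='Tesla' → inner[ELSE] → M
vin=G40: make='BMW' → outer ELSE → N
vin=G60: make='Tesla' → inner[mpg < 25] → C
vin=G69: make='Tesla' → inner[mpg < 28] → D
vin=G70: make='BMW' → outer ELSE → N
vin=G73: make='Honda' → outer ELSE → N
vin=G74: make='Tesla' → inner[ELSE] → M
vin=G83: make='Kia' → outer ELSE → N
vin=G85: make='Tesla' → inner[mpg < 44] → K
vin=G95: make='Honda' → outer ELSE → N
vin=G98: make='Honda' → outer ELSE → N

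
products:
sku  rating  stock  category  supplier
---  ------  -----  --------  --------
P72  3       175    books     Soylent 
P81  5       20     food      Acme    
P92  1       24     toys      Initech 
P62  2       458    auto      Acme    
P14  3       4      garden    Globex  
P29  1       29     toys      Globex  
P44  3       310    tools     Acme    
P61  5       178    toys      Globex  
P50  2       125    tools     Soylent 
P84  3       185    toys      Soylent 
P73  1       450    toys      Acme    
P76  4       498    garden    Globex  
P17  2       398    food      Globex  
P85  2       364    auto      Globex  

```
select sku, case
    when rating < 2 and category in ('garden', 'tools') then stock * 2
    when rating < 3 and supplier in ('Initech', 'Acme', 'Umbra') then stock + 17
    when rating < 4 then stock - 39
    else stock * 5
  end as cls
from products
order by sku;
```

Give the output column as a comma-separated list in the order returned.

-35, 359, -10, 271, 86, 890, 475, 136, 467, 2490, 100, 146, 325, 41

sku=P14: rating < 4 → -35
sku=P17: rating < 4 → 359
sku=P29: rating < 4 → -10
sku=P44: rating < 4 → 271
sku=P50: rating < 4 → 86
sku=P61: ELSE → 890
sku=P62: rating < 3 and supplier in ('Initech', 'Acme', 'Umbra') → 475
sku=P72: rating < 4 → 136
sku=P73: rating < 3 and supplier in ('Initech', 'Acme', 'Umbra') → 467
sku=P76: ELSE → 2490
sku=P81: ELSE → 100
sku=P84: rating < 4 → 146
sku=P85: rating < 4 → 325
sku=P92: rating < 3 and supplier in ('Initech', 'Acme', 'Umbra') → 41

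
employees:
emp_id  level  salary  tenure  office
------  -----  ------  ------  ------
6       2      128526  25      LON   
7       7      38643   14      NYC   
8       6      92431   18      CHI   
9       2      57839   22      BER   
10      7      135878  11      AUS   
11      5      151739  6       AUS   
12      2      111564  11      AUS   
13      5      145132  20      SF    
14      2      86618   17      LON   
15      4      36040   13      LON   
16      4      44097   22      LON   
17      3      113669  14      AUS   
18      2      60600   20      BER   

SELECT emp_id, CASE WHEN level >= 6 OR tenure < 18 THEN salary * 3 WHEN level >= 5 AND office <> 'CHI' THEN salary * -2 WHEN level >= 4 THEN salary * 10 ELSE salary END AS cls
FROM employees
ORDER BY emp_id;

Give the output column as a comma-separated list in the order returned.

128526, 115929, 277293, 57839, 407634, 455217, 334692, -290264, 259854, 108120, 440970, 341007, 60600

emp_id=6: ELSE → 128526
emp_id=7: level >= 6 OR tenure < 18 → 115929
emp_id=8: level >= 6 OR tenure < 18 → 277293
emp_id=9: ELSE → 57839
emp_id=10: level >= 6 OR tenure < 18 → 407634
emp_id=11: level >= 6 OR tenure < 18 → 455217
emp_id=12: level >= 6 OR tenure < 18 → 334692
emp_id=13: level >= 5 AND office <> 'CHI' → -290264
emp_id=14: level >= 6 OR tenure < 18 → 259854
emp_id=15: level >= 6 OR tenure < 18 → 108120
emp_id=16: level >= 4 → 440970
emp_id=17: level >= 6 OR tenure < 18 → 341007
emp_id=18: ELSE → 60600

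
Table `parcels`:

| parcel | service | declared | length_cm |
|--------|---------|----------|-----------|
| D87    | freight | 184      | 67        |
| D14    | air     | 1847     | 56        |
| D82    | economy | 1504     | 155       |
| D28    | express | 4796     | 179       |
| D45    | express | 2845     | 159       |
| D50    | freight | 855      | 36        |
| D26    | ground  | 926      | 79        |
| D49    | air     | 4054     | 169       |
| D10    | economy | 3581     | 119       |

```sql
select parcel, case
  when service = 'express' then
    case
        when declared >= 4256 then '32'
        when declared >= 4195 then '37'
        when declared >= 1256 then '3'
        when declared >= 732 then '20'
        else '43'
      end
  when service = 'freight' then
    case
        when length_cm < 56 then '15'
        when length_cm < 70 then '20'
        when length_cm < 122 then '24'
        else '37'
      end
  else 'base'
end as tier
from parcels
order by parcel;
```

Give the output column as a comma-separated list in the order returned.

base, base, base, 32, 3, base, 15, base, 20

parcel=D10: service='economy' → outer ELSE → base
parcel=D14: service='air' → outer ELSE → base
parcel=D26: service='ground' → outer ELSE → base
parcel=D28: service='express' → inner[declared >= 4256] → 32
parcel=D45: service='express' → inner[declared >= 1256] → 3
parcel=D49: service='air' → outer ELSE → base
parcel=D50: service='freight' → inner[length_cm < 56] → 15
parcel=D82: service='economy' → outer ELSE → base
parcel=D87: service='freight' → inner[length_cm < 70] → 20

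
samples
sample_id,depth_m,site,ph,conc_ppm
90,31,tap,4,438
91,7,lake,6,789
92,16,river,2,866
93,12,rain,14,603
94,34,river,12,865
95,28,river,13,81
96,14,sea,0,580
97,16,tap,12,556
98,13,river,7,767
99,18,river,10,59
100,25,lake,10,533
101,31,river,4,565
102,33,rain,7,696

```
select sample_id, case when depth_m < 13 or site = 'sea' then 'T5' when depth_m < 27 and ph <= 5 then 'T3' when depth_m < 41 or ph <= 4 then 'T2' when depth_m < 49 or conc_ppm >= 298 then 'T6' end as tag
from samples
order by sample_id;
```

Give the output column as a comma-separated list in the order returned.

T2, T5, T3, T5, T2, T2, T5, T2, T2, T2, T2, T2, T2

sample_id=90: depth_m < 41 or ph <= 4 → T2
sample_id=91: depth_m < 13 or site = 'sea' → T5
sample_id=92: depth_m < 27 and ph <= 5 → T3
sample_id=93: depth_m < 13 or site = 'sea' → T5
sample_id=94: depth_m < 41 or ph <= 4 → T2
sample_id=95: depth_m < 41 or ph <= 4 → T2
sample_id=96: depth_m < 13 or site = 'sea' → T5
sample_id=97: depth_m < 41 or ph <= 4 → T2
sample_id=98: depth_m < 41 or ph <= 4 → T2
sample_id=99: depth_m < 41 or ph <= 4 → T2
sample_id=100: depth_m < 41 or ph <= 4 → T2
sample_id=101: depth_m < 41 or ph <= 4 → T2
sample_id=102: depth_m < 41 or ph <= 4 → T2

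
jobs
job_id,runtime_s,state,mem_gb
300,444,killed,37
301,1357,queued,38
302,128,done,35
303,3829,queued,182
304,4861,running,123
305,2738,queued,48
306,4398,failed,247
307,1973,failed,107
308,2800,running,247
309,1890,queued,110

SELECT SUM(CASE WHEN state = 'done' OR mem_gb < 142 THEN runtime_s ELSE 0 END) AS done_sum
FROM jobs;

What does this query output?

job_id=300: ✓ → 444
job_id=301: ✓ → 1357
job_id=302: ✓ → 128
job_id=303: ✗
job_id=304: ✓ → 4861
job_id=305: ✓ → 2738
job_id=306: ✗
job_id=307: ✓ → 1973
job_id=308: ✗
job_id=309: ✓ → 1890
done_sum = 444 + 1357 + 128 + 4861 + 2738 + 1973 + 1890 = 13391

13391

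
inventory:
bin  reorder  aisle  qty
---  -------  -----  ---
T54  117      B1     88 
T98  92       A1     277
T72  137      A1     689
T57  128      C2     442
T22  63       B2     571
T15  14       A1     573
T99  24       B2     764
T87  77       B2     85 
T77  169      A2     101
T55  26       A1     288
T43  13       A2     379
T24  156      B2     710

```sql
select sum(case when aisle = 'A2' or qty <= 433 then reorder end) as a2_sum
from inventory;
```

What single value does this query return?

bin=T54: ✓ → 117
bin=T98: ✓ → 92
bin=T72: ✗
bin=T57: ✗
bin=T22: ✗
bin=T15: ✗
bin=T99: ✗
bin=T87: ✓ → 77
bin=T77: ✓ → 169
bin=T55: ✓ → 26
bin=T43: ✓ → 13
bin=T24: ✗
a2_sum = 117 + 92 + 77 + 169 + 26 + 13 = 494

494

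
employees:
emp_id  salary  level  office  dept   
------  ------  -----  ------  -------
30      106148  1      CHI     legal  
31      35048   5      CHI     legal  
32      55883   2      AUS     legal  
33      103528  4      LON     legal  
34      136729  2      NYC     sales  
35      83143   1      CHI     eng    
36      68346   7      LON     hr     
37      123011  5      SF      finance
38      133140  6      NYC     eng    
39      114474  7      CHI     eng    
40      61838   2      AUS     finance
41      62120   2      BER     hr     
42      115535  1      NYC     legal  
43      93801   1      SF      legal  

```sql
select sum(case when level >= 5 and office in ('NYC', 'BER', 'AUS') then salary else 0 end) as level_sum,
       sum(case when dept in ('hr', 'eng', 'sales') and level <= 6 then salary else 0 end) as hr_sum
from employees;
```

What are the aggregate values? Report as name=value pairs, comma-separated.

level_sum=133140, hr_sum=415132

[level_sum: level >= 5 and office in ('NYC', 'BER', 'AUS')]
emp_id=30: ✗
emp_id=31: ✗
emp_id=32: ✗
emp_id=33: ✗
emp_id=34: ✗
emp_id=35: ✗
emp_id=36: ✗
emp_id=37: ✗
emp_id=38: ✓ → 133140
emp_id=39: ✗
emp_id=40: ✗
emp_id=41: ✗
emp_id=42: ✗
emp_id=43: ✗
level_sum = 133140
—
[hr_sum: dept in ('hr', 'eng', 'sales') and level <= 6]
emp_id=30: ✗
emp_id=31: ✗
emp_id=32: ✗
emp_id=33: ✗
emp_id=34: ✓ → 136729
emp_id=35: ✓ → 83143
emp_id=36: ✗
emp_id=37: ✗
emp_id=38: ✓ → 133140
emp_id=39: ✗
emp_id=40: ✗
emp_id=41: ✓ → 62120
emp_id=42: ✗
emp_id=43: ✗
hr_sum = 136729 + 83143 + 133140 + 62120 = 415132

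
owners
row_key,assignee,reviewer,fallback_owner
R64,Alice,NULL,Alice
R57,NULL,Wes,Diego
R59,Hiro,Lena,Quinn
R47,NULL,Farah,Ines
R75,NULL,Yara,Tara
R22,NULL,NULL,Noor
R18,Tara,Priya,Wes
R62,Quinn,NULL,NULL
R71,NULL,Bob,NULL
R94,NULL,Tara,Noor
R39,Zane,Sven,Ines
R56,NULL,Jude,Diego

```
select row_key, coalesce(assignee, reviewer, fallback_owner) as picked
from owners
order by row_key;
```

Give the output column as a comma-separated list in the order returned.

Tara, Noor, Zane, Farah, Jude, Wes, Hiro, Quinn, Alice, Bob, Yara, Tara

row_key=R18: assignee=Tara → Tara
row_key=R22: assignee=NULL, reviewer=NULL, fallback_owner=Noor → Noor
row_key=R39: assignee=Zane → Zane
row_key=R47: assignee=NULL, reviewer=Farah → Farah
row_key=R56: assignee=NULL, reviewer=Jude → Jude
row_key=R57: assignee=NULL, reviewer=Wes → Wes
row_key=R59: assignee=Hiro → Hiro
row_key=R62: assignee=Quinn → Quinn
row_key=R64: assignee=Alice → Alice
row_key=R71: assignee=NULL, reviewer=Bob → Bob
row_key=R75: assignee=NULL, reviewer=Yara → Yara
row_key=R94: assignee=NULL, reviewer=Tara → Tara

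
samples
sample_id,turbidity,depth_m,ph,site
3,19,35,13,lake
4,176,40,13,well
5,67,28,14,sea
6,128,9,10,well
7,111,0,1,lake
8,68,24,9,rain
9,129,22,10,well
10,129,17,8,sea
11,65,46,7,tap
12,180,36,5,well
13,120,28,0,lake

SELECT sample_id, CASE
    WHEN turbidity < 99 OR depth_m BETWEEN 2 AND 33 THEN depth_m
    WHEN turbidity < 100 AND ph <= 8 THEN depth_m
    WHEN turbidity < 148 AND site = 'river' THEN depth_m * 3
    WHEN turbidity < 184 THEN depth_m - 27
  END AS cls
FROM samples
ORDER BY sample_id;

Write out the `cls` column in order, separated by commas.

sample_id=3: turbidity < 99 OR depth_m BETWEEN 2 AND 33 → 35
sample_id=4: turbidity < 184 → 13
sample_id=5: turbidity < 99 OR depth_m BETWEEN 2 AND 33 → 28
sample_id=6: turbidity < 99 OR depth_m BETWEEN 2 AND 33 → 9
sample_id=7: turbidity < 184 → -27
sample_id=8: turbidity < 99 OR depth_m BETWEEN 2 AND 33 → 24
sample_id=9: turbidity < 99 OR depth_m BETWEEN 2 AND 33 → 22
sample_id=10: turbidity < 99 OR depth_m BETWEEN 2 AND 33 → 17
sample_id=11: turbidity < 99 OR depth_m BETWEEN 2 AND 33 → 46
sample_id=12: turbidity < 184 → 9
sample_id=13: turbidity < 99 OR depth_m BETWEEN 2 AND 33 → 28

35, 13, 28, 9, -27, 24, 22, 17, 46, 9, 28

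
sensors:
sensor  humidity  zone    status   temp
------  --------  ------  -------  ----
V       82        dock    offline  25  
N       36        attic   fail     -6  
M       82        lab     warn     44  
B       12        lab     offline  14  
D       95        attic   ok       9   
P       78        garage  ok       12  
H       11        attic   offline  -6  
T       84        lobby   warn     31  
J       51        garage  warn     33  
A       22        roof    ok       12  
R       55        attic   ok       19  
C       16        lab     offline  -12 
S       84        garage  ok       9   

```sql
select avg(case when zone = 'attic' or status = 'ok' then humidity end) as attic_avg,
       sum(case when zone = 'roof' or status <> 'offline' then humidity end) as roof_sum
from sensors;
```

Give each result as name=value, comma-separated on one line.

[attic_avg: zone = 'attic' or status = 'ok']
sensor=V: ✗
sensor=N: ✓ → 36
sensor=M: ✗
sensor=B: ✗
sensor=D: ✓ → 95
sensor=P: ✓ → 78
sensor=H: ✓ → 11
sensor=T: ✗
sensor=J: ✗
sensor=A: ✓ → 22
sensor=R: ✓ → 55
sensor=C: ✗
sensor=S: ✓ → 84
attic_avg = (36 + 95 + 78 + 11 + 22 + 55 + 84) / 7 = 54.4285714286
—
[roof_sum: zone = 'roof' or status <> 'offline']
sensor=V: ✗
sensor=N: ✓ → 36
sensor=M: ✓ → 82
sensor=B: ✗
sensor=D: ✓ → 95
sensor=P: ✓ → 78
sensor=H: ✗
sensor=T: ✓ → 84
sensor=J: ✓ → 51
sensor=A: ✓ → 22
sensor=R: ✓ → 55
sensor=C: ✗
sensor=S: ✓ → 84
roof_sum = 36 + 82 + 95 + 78 + 84 + 51 + 22 + 55 + 84 = 587

attic_avg=54.4285714286, roof_sum=587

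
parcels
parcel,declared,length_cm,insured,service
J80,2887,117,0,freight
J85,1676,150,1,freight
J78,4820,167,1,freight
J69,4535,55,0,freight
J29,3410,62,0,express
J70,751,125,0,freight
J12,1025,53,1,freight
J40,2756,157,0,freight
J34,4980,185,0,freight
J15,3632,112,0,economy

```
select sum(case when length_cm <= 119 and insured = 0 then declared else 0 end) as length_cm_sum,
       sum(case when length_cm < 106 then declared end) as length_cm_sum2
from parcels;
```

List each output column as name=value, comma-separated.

[length_cm_sum: length_cm <= 119 and insured = 0]
parcel=J80: ✓ → 2887
parcel=J85: ✗
parcel=J78: ✗
parcel=J69: ✓ → 4535
parcel=J29: ✓ → 3410
parcel=J70: ✗
parcel=J12: ✗
parcel=J40: ✗
parcel=J34: ✗
parcel=J15: ✓ → 3632
length_cm_sum = 2887 + 4535 + 3410 + 3632 = 14464
—
[length_cm_sum2: length_cm < 106]
parcel=J80: ✗
parcel=J85: ✗
parcel=J78: ✗
parcel=J69: ✓ → 4535
parcel=J29: ✓ → 3410
parcel=J70: ✗
parcel=J12: ✓ → 1025
parcel=J40: ✗
parcel=J34: ✗
parcel=J15: ✗
length_cm_sum2 = 4535 + 3410 + 1025 = 8970

length_cm_sum=14464, length_cm_sum2=8970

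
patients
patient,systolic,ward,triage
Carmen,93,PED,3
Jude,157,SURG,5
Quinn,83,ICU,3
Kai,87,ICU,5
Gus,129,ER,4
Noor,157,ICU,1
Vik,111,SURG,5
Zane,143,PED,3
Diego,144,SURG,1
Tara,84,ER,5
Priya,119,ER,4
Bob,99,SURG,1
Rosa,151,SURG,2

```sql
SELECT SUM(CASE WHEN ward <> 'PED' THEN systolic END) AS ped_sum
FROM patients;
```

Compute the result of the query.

1321

patient=Carmen: ✗
patient=Jude: ✓ → 157
patient=Quinn: ✓ → 83
patient=Kai: ✓ → 87
patient=Gus: ✓ → 129
patient=Noor: ✓ → 157
patient=Vik: ✓ → 111
patient=Zane: ✗
patient=Diego: ✓ → 144
patient=Tara: ✓ → 84
patient=Priya: ✓ → 119
patient=Bob: ✓ → 99
patient=Rosa: ✓ → 151
ped_sum = 157 + 83 + 87 + 129 + 157 + 111 + 144 + 84 + 119 + 99 + 151 = 1321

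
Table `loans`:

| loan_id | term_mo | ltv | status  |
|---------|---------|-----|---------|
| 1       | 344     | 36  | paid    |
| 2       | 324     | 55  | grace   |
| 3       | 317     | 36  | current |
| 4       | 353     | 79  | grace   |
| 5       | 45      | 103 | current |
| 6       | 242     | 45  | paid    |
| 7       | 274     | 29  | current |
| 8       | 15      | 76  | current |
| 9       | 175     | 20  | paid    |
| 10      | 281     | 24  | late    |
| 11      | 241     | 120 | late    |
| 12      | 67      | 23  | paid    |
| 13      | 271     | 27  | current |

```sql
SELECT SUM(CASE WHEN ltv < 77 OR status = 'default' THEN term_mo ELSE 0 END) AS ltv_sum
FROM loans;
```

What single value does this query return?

loan_id=1: ✓ → 344
loan_id=2: ✓ → 324
loan_id=3: ✓ → 317
loan_id=4: ✗
loan_id=5: ✗
loan_id=6: ✓ → 242
loan_id=7: ✓ → 274
loan_id=8: ✓ → 15
loan_id=9: ✓ → 175
loan_id=10: ✓ → 281
loan_id=11: ✗
loan_id=12: ✓ → 67
loan_id=13: ✓ → 271
ltv_sum = 344 + 324 + 317 + 242 + 274 + 15 + 175 + 281 + 67 + 271 = 2310

2310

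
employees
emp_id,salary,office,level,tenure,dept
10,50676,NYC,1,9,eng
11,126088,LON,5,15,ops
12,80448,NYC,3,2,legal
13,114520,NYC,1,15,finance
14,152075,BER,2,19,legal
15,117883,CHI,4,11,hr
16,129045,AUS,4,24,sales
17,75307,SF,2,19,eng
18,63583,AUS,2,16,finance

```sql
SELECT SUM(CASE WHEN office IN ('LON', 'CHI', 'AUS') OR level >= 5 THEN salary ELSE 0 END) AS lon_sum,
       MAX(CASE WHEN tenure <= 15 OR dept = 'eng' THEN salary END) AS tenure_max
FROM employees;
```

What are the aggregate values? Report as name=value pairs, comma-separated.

lon_sum=436599, tenure_max=126088

[lon_sum: office IN ('LON', 'CHI', 'AUS') OR level >= 5]
emp_id=10: ✗
emp_id=11: ✓ → 126088
emp_id=12: ✗
emp_id=13: ✗
emp_id=14: ✗
emp_id=15: ✓ → 117883
emp_id=16: ✓ → 129045
emp_id=17: ✗
emp_id=18: ✓ → 63583
lon_sum = 126088 + 117883 + 129045 + 63583 = 436599
—
[tenure_max: tenure <= 15 OR dept = 'eng']
emp_id=10: ✓ → 50676
emp_id=11: ✓ → 126088
emp_id=12: ✓ → 80448
emp_id=13: ✓ → 114520
emp_id=14: ✗
emp_id=15: ✓ → 117883
emp_id=16: ✗
emp_id=17: ✓ → 75307
emp_id=18: ✗
tenure_max = MAX(50676, 126088, 80448, 114520, 117883, 75307) = 126088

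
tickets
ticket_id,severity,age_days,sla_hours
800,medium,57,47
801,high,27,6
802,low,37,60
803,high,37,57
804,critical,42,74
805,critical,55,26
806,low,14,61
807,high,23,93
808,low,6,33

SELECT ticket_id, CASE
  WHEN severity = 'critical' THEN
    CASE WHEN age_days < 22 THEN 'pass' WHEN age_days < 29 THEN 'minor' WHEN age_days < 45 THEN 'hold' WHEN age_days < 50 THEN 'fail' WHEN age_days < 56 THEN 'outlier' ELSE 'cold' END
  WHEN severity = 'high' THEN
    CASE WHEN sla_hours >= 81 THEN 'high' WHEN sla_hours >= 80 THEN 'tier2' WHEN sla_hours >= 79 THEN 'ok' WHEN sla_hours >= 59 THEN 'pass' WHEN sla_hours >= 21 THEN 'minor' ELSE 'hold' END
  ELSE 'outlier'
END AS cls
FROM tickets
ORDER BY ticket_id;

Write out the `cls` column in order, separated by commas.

outlier, hold, outlier, minor, hold, outlier, outlier, high, outlier

ticket_id=800: severity='medium' → outer ELSE → outlier
ticket_id=801: severity='high' → inner[ELSE] → hold
ticket_id=802: severity='low' → outer ELSE → outlier
ticket_id=803: severity='high' → inner[sla_hours >= 21] → minor
ticket_id=804: severity='critical' → inner[age_days < 45] → hold
ticket_id=805: severity='critical' → inner[age_days < 56] → outlier
ticket_id=806: severity='low' → outer ELSE → outlier
ticket_id=807: severity='high' → inner[sla_hours >= 81] → high
ticket_id=808: severity='low' → outer ELSE → outlier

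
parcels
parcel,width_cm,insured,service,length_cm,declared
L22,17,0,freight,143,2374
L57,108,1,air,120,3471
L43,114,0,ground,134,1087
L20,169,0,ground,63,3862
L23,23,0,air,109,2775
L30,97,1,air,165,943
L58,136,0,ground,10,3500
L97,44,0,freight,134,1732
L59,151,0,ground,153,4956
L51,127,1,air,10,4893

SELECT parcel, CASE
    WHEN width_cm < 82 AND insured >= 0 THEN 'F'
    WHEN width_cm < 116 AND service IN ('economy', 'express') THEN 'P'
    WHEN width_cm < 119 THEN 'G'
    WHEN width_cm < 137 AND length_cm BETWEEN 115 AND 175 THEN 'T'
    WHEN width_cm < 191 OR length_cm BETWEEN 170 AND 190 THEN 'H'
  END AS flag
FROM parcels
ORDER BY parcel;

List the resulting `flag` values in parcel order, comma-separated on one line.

parcel=L20: width_cm < 191 OR length_cm BETWEEN 170 AND 190 → H
parcel=L22: width_cm < 82 AND insured >= 0 → F
parcel=L23: width_cm < 82 AND insured >= 0 → F
parcel=L30: width_cm < 119 → G
parcel=L43: width_cm < 119 → G
parcel=L51: width_cm < 191 OR length_cm BETWEEN 170 AND 190 → H
parcel=L57: width_cm < 119 → G
parcel=L58: width_cm < 191 OR length_cm BETWEEN 170 AND 190 → H
parcel=L59: width_cm < 191 OR length_cm BETWEEN 170 AND 190 → H
parcel=L97: width_cm < 82 AND insured >= 0 → F

H, F, F, G, G, H, G, H, H, F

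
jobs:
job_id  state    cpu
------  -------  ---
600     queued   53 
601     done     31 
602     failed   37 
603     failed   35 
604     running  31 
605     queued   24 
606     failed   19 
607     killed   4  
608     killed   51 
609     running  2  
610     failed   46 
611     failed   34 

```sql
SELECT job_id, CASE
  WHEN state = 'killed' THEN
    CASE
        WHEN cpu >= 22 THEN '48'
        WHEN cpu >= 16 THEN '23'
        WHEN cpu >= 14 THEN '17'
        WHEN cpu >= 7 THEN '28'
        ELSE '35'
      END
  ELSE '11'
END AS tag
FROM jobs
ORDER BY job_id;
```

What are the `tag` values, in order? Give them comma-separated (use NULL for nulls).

job_id=600: state='queued' → outer ELSE → 11
job_id=601: state='done' → outer ELSE → 11
job_id=602: state='failed' → outer ELSE → 11
job_id=603: state='failed' → outer ELSE → 11
job_id=604: state='running' → outer ELSE → 11
job_id=605: state='queued' → outer ELSE → 11
job_id=606: state='failed' → outer ELSE → 11
job_id=607: state='killed' → inner[ELSE] → 35
job_id=608: state='killed' → inner[cpu >= 22] → 48
job_id=609: state='running' → outer ELSE → 11
job_id=610: state='failed' → outer ELSE → 11
job_id=611: state='failed' → outer ELSE → 11

11, 11, 11, 11, 11, 11, 11, 35, 48, 11, 11, 11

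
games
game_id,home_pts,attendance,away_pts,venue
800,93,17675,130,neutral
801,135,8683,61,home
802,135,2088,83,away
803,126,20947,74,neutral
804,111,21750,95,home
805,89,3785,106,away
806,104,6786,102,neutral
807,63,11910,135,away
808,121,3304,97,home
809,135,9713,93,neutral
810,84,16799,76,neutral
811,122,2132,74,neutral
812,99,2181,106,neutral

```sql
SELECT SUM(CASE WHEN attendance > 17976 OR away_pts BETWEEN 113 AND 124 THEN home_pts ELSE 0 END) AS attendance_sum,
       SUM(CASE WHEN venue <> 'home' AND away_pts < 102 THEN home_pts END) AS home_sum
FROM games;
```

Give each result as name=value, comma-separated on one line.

[attendance_sum: attendance > 17976 OR away_pts BETWEEN 113 AND 124]
game_id=800: ✗
game_id=801: ✗
game_id=802: ✗
game_id=803: ✓ → 126
game_id=804: ✓ → 111
game_id=805: ✗
game_id=806: ✗
game_id=807: ✗
game_id=808: ✗
game_id=809: ✗
game_id=810: ✗
game_id=811: ✗
game_id=812: ✗
attendance_sum = 126 + 111 = 237
—
[home_sum: venue <> 'home' AND away_pts < 102]
game_id=800: ✗
game_id=801: ✗
game_id=802: ✓ → 135
game_id=803: ✓ → 126
game_id=804: ✗
game_id=805: ✗
game_id=806: ✗
game_id=807: ✗
game_id=808: ✗
game_id=809: ✓ → 135
game_id=810: ✓ → 84
game_id=811: ✓ → 122
game_id=812: ✗
home_sum = 135 + 126 + 135 + 84 + 122 = 602

attendance_sum=237, home_sum=602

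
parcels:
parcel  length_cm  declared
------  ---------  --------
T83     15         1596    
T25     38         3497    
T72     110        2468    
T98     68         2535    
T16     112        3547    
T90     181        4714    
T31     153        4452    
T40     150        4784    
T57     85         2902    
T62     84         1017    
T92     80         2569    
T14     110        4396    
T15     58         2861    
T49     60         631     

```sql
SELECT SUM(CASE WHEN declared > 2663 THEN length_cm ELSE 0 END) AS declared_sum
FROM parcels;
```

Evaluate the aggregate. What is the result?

parcel=T83: ✗
parcel=T25: ✓ → 38
parcel=T72: ✗
parcel=T98: ✗
parcel=T16: ✓ → 112
parcel=T90: ✓ → 181
parcel=T31: ✓ → 153
parcel=T40: ✓ → 150
parcel=T57: ✓ → 85
parcel=T62: ✗
parcel=T92: ✗
parcel=T14: ✓ → 110
parcel=T15: ✓ → 58
parcel=T49: ✗
declared_sum = 38 + 112 + 181 + 153 + 150 + 85 + 110 + 58 = 887

887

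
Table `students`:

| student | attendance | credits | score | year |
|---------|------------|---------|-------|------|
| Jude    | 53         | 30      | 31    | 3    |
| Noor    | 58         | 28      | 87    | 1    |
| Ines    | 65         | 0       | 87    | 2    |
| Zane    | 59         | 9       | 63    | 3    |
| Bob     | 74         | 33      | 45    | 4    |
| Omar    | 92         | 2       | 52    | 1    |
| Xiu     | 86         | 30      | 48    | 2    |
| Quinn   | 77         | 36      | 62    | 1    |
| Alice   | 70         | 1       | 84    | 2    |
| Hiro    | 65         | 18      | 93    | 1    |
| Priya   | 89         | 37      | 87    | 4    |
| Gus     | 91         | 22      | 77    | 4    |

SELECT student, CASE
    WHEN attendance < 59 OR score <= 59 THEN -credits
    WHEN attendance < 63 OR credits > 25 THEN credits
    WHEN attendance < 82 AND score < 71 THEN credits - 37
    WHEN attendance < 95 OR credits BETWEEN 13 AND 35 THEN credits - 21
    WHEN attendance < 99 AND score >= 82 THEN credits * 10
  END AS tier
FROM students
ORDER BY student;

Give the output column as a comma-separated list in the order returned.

student=Alice: attendance < 95 OR credits BETWEEN 13 AND 35 → -20
student=Bob: attendance < 59 OR score <= 59 → -33
student=Gus: attendance < 95 OR credits BETWEEN 13 AND 35 → 1
student=Hiro: attendance < 95 OR credits BETWEEN 13 AND 35 → -3
student=Ines: attendance < 95 OR credits BETWEEN 13 AND 35 → -21
student=Jude: attendance < 59 OR score <= 59 → -30
student=Noor: attendance < 59 OR score <= 59 → -28
student=Omar: attendance < 59 OR score <= 59 → -2
student=Priya: attendance < 63 OR credits > 25 → 37
student=Quinn: attendance < 63 OR credits > 25 → 36
student=Xiu: attendance < 59 OR score <= 59 → -30
student=Zane: attendance < 63 OR credits > 25 → 9

-20, -33, 1, -3, -21, -30, -28, -2, 37, 36, -30, 9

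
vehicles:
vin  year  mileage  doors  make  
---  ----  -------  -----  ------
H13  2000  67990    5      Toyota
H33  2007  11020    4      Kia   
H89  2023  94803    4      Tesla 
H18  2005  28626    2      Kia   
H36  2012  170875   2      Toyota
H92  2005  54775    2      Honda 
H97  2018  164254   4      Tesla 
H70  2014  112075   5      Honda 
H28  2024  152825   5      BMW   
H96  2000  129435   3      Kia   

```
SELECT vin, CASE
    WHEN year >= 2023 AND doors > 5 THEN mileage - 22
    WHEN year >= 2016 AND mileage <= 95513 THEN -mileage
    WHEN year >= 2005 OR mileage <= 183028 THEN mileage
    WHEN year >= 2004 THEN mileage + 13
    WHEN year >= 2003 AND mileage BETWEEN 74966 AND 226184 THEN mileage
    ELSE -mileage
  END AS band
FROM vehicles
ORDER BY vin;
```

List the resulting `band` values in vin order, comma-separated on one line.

67990, 28626, 152825, 11020, 170875, 112075, -94803, 54775, 129435, 164254

vin=H13: year >= 2005 OR mileage <= 183028 → 67990
vin=H18: year >= 2005 OR mileage <= 183028 → 28626
vin=H28: year >= 2005 OR mileage <= 183028 → 152825
vin=H33: year >= 2005 OR mileage <= 183028 → 11020
vin=H36: year >= 2005 OR mileage <= 183028 → 170875
vin=H70: year >= 2005 OR mileage <= 183028 → 112075
vin=H89: year >= 2016 AND mileage <= 95513 → -94803
vin=H92: year >= 2005 OR mileage <= 183028 → 54775
vin=H96: year >= 2005 OR mileage <= 183028 → 129435
vin=H97: year >= 2005 OR mileage <= 183028 → 164254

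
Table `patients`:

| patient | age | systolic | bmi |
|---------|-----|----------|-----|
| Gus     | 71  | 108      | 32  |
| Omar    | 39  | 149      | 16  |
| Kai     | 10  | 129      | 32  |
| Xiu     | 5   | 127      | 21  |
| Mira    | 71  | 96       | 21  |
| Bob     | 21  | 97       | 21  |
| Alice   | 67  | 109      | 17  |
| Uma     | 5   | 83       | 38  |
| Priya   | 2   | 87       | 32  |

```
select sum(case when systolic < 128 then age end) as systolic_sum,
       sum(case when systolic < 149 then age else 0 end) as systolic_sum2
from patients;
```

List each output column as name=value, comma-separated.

systolic_sum=242, systolic_sum2=252

[systolic_sum: systolic < 128]
patient=Gus: ✓ → 71
patient=Omar: ✗
patient=Kai: ✗
patient=Xiu: ✓ → 5
patient=Mira: ✓ → 71
patient=Bob: ✓ → 21
patient=Alice: ✓ → 67
patient=Uma: ✓ → 5
patient=Priya: ✓ → 2
systolic_sum = 71 + 5 + 71 + 21 + 67 + 5 + 2 = 242
—
[systolic_sum2: systolic < 149]
patient=Gus: ✓ → 71
patient=Omar: ✗
patient=Kai: ✓ → 10
patient=Xiu: ✓ → 5
patient=Mira: ✓ → 71
patient=Bob: ✓ → 21
patient=Alice: ✓ → 67
patient=Uma: ✓ → 5
patient=Priya: ✓ → 2
systolic_sum2 = 71 + 10 + 5 + 71 + 21 + 67 + 5 + 2 = 252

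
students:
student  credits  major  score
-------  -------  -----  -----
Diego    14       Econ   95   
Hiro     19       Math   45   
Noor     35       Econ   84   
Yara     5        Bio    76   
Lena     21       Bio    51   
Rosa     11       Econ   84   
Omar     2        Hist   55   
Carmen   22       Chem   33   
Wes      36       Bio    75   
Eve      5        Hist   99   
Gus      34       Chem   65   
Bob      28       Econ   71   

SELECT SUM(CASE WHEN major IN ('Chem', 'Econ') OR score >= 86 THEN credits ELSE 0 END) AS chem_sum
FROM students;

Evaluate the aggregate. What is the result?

149

student=Diego: ✓ → 14
student=Hiro: ✗
student=Noor: ✓ → 35
student=Yara: ✗
student=Lena: ✗
student=Rosa: ✓ → 11
student=Omar: ✗
student=Carmen: ✓ → 22
student=Wes: ✗
student=Eve: ✓ → 5
student=Gus: ✓ → 34
student=Bob: ✓ → 28
chem_sum = 14 + 35 + 11 + 22 + 5 + 34 + 28 = 149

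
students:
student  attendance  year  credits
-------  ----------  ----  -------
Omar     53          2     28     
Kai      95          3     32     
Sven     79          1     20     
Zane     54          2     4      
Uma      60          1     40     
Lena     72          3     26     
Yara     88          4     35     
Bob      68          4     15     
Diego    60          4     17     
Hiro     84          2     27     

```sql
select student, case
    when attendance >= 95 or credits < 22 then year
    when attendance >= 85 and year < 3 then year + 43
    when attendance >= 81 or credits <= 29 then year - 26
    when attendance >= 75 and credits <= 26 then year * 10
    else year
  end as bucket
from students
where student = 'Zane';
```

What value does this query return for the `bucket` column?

2

student = Zane: attendance=54, year=2, credits=4.
attendance >= 95 or credits < 22 → true → 2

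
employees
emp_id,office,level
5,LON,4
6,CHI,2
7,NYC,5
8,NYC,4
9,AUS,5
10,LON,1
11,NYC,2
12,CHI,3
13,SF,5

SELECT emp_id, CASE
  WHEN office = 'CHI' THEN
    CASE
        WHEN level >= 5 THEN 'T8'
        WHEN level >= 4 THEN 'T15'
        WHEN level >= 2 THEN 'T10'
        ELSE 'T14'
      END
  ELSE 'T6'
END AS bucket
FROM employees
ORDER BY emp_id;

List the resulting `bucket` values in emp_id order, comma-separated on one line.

emp_id=5: office='LON' → outer ELSE → T6
emp_id=6: office='CHI' → inner[level >= 2] → T10
emp_id=7: office='NYC' → outer ELSE → T6
emp_id=8: office='NYC' → outer ELSE → T6
emp_id=9: office='AUS' → outer ELSE → T6
emp_id=10: office='LON' → outer ELSE → T6
emp_id=11: office='NYC' → outer ELSE → T6
emp_id=12: office='CHI' → inner[level >= 2] → T10
emp_id=13: office='SF' → outer ELSE → T6

T6, T10, T6, T6, T6, T6, T6, T10, T6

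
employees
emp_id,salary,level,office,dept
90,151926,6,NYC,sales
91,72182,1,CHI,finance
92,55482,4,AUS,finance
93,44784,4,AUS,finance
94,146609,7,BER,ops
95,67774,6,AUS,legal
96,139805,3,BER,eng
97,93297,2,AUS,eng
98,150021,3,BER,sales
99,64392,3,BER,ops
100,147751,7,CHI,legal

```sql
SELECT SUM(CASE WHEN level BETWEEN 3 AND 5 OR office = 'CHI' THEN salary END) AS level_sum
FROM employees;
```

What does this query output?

emp_id=90: ✗
emp_id=91: ✓ → 72182
emp_id=92: ✓ → 55482
emp_id=93: ✓ → 44784
emp_id=94: ✗
emp_id=95: ✗
emp_id=96: ✓ → 139805
emp_id=97: ✗
emp_id=98: ✓ → 150021
emp_id=99: ✓ → 64392
emp_id=100: ✓ → 147751
level_sum = 72182 + 55482 + 44784 + 139805 + 150021 + 64392 + 147751 = 674417

674417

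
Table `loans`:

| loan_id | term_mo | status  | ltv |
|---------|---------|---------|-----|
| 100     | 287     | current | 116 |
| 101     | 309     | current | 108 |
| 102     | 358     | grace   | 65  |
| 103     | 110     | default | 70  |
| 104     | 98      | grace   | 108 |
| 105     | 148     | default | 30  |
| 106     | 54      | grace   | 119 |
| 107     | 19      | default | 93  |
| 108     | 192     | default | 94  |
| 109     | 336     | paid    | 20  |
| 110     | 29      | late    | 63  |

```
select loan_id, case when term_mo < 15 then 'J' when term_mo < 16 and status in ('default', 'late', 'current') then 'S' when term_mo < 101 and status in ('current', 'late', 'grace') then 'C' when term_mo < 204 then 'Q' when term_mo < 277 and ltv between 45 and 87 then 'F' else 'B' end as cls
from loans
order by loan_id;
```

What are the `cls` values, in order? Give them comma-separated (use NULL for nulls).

loan_id=100: ELSE → B
loan_id=101: ELSE → B
loan_id=102: ELSE → B
loan_id=103: term_mo < 204 → Q
loan_id=104: term_mo < 101 and status in ('current', 'late', 'grace') → C
loan_id=105: term_mo < 204 → Q
loan_id=106: term_mo < 101 and status in ('current', 'late', 'grace') → C
loan_id=107: term_mo < 204 → Q
loan_id=108: term_mo < 204 → Q
loan_id=109: ELSE → B
loan_id=110: term_mo < 101 and status in ('current', 'late', 'grace') → C

B, B, B, Q, C, Q, C, Q, Q, B, C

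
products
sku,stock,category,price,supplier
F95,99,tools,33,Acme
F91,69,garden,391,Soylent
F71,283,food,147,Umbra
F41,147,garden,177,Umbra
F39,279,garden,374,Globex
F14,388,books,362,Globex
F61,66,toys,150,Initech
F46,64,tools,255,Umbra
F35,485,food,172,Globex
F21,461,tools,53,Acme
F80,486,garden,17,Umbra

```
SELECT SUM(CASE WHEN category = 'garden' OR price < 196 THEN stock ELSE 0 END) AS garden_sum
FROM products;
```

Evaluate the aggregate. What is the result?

2375

sku=F95: ✓ → 99
sku=F91: ✓ → 69
sku=F71: ✓ → 283
sku=F41: ✓ → 147
sku=F39: ✓ → 279
sku=F14: ✗
sku=F61: ✓ → 66
sku=F46: ✗
sku=F35: ✓ → 485
sku=F21: ✓ → 461
sku=F80: ✓ → 486
garden_sum = 99 + 69 + 283 + 147 + 279 + 66 + 485 + 461 + 486 = 2375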